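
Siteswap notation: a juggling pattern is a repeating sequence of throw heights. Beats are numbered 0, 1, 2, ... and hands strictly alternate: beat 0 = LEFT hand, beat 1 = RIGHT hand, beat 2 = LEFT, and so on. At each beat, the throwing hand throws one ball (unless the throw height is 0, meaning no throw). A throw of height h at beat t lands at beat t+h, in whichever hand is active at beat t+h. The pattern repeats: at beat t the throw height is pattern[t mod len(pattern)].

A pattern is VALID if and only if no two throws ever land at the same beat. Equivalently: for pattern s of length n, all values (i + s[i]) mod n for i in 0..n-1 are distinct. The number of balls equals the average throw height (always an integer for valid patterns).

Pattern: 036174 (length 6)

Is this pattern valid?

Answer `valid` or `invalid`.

i=0: (i + s[i]) mod n = (0 + 0) mod 6 = 0
i=1: (i + s[i]) mod n = (1 + 3) mod 6 = 4
i=2: (i + s[i]) mod n = (2 + 6) mod 6 = 2
i=3: (i + s[i]) mod n = (3 + 1) mod 6 = 4
i=4: (i + s[i]) mod n = (4 + 7) mod 6 = 5
i=5: (i + s[i]) mod n = (5 + 4) mod 6 = 3
Residues: [0, 4, 2, 4, 5, 3], distinct: False

Answer: invalid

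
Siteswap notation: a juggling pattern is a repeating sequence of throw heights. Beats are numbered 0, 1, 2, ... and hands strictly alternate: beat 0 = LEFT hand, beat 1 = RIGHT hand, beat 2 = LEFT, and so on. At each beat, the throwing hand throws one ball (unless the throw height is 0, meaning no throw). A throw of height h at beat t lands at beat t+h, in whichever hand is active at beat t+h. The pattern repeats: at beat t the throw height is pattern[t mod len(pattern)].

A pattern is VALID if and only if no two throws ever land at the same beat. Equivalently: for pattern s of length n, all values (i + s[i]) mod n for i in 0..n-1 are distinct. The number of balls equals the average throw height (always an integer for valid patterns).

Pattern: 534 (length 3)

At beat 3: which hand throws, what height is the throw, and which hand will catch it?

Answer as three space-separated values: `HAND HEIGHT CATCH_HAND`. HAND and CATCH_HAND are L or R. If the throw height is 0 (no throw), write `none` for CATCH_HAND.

Beat 3: 3 mod 2 = 1, so hand = R
Throw height = pattern[3 mod 3] = pattern[0] = 5
Lands at beat 3+5=8, 8 mod 2 = 0, so catch hand = L

Answer: R 5 L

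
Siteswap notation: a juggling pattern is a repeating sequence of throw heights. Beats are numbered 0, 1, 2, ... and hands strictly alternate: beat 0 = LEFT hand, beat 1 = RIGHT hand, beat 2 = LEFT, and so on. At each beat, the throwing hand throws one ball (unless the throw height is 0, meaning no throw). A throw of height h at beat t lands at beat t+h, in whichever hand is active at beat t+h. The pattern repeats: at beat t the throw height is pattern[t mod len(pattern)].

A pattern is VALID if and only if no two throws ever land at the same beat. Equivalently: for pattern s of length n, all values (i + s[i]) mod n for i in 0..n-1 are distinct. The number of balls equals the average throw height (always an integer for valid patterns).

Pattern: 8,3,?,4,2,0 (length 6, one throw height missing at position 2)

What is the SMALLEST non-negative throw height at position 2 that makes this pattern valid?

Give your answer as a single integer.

Answer: 1

Derivation:
i=0: (0 + 8) mod 6 = 2
i=1: (1 + 3) mod 6 = 4
i=2: s[i]=? (unknown)
i=3: (3 + 4) mod 6 = 1
i=4: (4 + 2) mod 6 = 0
i=5: (5 + 0) mod 6 = 5
Known residues: [0, 1, 2, 4, 5]; need a permutation of 0..5, so missing residue r = 3
Need (2 + s) mod 6 = 3; smallest s = (3 - 2) mod 6 = 1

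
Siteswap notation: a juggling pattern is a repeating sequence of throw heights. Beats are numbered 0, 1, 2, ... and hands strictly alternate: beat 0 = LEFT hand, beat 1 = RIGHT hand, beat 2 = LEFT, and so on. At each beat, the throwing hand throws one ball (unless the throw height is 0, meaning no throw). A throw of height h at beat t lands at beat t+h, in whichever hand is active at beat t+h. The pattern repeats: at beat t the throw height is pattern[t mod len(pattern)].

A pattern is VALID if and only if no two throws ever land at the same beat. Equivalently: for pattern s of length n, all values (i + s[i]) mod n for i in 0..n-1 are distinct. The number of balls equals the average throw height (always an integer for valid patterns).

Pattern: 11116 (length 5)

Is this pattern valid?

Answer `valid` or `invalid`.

Answer: valid

Derivation:
i=0: (i + s[i]) mod n = (0 + 1) mod 5 = 1
i=1: (i + s[i]) mod n = (1 + 1) mod 5 = 2
i=2: (i + s[i]) mod n = (2 + 1) mod 5 = 3
i=3: (i + s[i]) mod n = (3 + 1) mod 5 = 4
i=4: (i + s[i]) mod n = (4 + 6) mod 5 = 0
Residues: [1, 2, 3, 4, 0], distinct: True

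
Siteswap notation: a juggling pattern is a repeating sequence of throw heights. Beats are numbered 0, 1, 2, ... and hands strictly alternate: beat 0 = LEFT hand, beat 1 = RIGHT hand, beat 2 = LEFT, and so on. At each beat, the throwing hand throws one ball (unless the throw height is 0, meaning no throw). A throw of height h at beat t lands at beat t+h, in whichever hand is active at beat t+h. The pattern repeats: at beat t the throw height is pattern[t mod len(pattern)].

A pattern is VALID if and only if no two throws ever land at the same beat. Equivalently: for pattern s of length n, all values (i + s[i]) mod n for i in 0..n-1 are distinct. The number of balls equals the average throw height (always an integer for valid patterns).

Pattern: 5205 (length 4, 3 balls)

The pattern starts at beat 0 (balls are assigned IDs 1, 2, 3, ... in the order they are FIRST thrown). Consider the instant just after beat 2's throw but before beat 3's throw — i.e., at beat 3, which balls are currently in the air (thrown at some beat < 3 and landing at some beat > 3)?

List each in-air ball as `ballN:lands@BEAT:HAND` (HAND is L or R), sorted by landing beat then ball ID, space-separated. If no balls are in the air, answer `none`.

Answer: ball1:lands@5:R

Derivation:
Beat 0 (L): throw ball1 h=5 -> lands@5:R; in-air after throw: [b1@5:R]
Beat 1 (R): throw ball2 h=2 -> lands@3:R; in-air after throw: [b2@3:R b1@5:R]
Beat 3 (R): throw ball2 h=5 -> lands@8:L; in-air after throw: [b1@5:R b2@8:L]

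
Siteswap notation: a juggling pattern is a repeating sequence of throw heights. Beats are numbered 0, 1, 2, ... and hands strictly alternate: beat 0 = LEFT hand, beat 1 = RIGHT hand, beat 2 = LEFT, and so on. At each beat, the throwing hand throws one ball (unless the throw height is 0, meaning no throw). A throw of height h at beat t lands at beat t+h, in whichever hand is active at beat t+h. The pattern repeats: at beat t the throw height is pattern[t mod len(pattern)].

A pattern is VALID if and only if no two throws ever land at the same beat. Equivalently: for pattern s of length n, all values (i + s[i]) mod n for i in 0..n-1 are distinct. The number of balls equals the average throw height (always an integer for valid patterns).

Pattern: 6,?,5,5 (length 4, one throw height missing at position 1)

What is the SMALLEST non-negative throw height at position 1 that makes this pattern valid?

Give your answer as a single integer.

i=0: (0 + 6) mod 4 = 2
i=1: s[i]=? (unknown)
i=2: (2 + 5) mod 4 = 3
i=3: (3 + 5) mod 4 = 0
Known residues: [0, 2, 3]; need a permutation of 0..3, so missing residue r = 1
Need (1 + s) mod 4 = 1; smallest s = (1 - 1) mod 4 = 0

Answer: 0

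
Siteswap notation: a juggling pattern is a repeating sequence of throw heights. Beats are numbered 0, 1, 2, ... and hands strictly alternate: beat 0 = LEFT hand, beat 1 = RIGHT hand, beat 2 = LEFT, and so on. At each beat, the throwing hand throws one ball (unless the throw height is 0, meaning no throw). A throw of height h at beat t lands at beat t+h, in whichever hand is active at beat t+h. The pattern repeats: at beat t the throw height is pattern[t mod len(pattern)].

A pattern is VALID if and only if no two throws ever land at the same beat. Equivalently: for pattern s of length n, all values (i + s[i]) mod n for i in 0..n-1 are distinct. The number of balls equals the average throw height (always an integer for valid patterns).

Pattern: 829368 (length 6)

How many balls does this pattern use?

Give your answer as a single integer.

Answer: 6

Derivation:
Pattern = [8, 2, 9, 3, 6, 8], length n = 6
  position 0: throw height = 8, running sum = 8
  position 1: throw height = 2, running sum = 10
  position 2: throw height = 9, running sum = 19
  position 3: throw height = 3, running sum = 22
  position 4: throw height = 6, running sum = 28
  position 5: throw height = 8, running sum = 36
Total sum = 36; balls = sum / n = 36 / 6 = 6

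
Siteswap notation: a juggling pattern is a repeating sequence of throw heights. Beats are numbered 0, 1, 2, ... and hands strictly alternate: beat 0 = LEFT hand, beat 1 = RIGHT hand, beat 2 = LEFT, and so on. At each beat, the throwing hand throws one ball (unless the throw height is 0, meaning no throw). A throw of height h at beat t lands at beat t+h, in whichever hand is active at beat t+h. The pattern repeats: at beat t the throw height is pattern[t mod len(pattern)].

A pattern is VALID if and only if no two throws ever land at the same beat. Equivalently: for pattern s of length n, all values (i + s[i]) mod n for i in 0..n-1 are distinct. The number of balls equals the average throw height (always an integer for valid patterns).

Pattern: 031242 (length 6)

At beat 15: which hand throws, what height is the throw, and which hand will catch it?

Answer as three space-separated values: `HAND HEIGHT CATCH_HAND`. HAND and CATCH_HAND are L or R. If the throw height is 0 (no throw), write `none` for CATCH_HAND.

Answer: R 2 R

Derivation:
Beat 15: 15 mod 2 = 1, so hand = R
Throw height = pattern[15 mod 6] = pattern[3] = 2
Lands at beat 15+2=17, 17 mod 2 = 1, so catch hand = R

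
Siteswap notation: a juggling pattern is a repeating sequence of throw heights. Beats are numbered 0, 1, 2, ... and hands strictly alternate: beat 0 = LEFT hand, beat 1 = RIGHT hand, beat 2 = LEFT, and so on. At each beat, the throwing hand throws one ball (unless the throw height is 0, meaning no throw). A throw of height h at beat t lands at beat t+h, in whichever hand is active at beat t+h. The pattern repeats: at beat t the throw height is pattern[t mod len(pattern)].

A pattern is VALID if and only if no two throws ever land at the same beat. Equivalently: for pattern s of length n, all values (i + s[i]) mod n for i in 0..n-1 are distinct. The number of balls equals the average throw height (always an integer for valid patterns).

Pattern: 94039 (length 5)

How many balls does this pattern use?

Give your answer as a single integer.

Pattern = [9, 4, 0, 3, 9], length n = 5
  position 0: throw height = 9, running sum = 9
  position 1: throw height = 4, running sum = 13
  position 2: throw height = 0, running sum = 13
  position 3: throw height = 3, running sum = 16
  position 4: throw height = 9, running sum = 25
Total sum = 25; balls = sum / n = 25 / 5 = 5

Answer: 5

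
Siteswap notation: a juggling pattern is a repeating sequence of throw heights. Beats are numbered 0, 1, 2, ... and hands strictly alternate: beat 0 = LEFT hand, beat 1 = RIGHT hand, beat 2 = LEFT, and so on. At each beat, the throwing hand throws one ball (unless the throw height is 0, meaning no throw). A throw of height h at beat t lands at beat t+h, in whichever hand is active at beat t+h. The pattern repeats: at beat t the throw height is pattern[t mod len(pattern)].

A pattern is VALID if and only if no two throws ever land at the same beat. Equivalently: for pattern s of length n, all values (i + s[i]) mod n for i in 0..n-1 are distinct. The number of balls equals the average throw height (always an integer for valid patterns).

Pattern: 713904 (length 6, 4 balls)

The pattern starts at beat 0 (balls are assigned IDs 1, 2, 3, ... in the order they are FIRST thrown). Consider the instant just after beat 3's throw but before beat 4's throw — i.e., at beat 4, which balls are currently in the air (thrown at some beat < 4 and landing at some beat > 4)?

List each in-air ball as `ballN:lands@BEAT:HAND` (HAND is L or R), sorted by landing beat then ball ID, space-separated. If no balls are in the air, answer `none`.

Answer: ball2:lands@5:R ball1:lands@7:R ball3:lands@12:L

Derivation:
Beat 0 (L): throw ball1 h=7 -> lands@7:R; in-air after throw: [b1@7:R]
Beat 1 (R): throw ball2 h=1 -> lands@2:L; in-air after throw: [b2@2:L b1@7:R]
Beat 2 (L): throw ball2 h=3 -> lands@5:R; in-air after throw: [b2@5:R b1@7:R]
Beat 3 (R): throw ball3 h=9 -> lands@12:L; in-air after throw: [b2@5:R b1@7:R b3@12:L]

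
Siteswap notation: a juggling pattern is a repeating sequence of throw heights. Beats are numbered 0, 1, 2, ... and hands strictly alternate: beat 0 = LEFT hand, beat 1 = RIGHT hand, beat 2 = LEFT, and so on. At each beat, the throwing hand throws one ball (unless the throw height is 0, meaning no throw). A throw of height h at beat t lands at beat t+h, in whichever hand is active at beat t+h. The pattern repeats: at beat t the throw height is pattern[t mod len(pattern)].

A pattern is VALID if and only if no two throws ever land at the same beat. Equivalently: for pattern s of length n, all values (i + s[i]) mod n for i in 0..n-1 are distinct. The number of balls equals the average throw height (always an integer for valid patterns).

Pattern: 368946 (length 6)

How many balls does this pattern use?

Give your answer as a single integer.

Pattern = [3, 6, 8, 9, 4, 6], length n = 6
  position 0: throw height = 3, running sum = 3
  position 1: throw height = 6, running sum = 9
  position 2: throw height = 8, running sum = 17
  position 3: throw height = 9, running sum = 26
  position 4: throw height = 4, running sum = 30
  position 5: throw height = 6, running sum = 36
Total sum = 36; balls = sum / n = 36 / 6 = 6

Answer: 6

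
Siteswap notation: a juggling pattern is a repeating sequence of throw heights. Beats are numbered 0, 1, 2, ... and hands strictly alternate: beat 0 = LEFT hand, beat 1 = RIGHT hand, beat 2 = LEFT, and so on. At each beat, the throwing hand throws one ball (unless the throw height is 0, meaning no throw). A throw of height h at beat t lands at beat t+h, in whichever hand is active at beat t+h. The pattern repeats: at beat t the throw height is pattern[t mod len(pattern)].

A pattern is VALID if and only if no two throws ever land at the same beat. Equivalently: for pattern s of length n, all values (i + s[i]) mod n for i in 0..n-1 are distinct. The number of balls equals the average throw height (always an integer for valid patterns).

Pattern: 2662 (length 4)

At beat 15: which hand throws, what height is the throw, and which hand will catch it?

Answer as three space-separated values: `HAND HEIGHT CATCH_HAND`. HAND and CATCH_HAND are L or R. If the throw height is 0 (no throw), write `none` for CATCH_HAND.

Answer: R 2 R

Derivation:
Beat 15: 15 mod 2 = 1, so hand = R
Throw height = pattern[15 mod 4] = pattern[3] = 2
Lands at beat 15+2=17, 17 mod 2 = 1, so catch hand = R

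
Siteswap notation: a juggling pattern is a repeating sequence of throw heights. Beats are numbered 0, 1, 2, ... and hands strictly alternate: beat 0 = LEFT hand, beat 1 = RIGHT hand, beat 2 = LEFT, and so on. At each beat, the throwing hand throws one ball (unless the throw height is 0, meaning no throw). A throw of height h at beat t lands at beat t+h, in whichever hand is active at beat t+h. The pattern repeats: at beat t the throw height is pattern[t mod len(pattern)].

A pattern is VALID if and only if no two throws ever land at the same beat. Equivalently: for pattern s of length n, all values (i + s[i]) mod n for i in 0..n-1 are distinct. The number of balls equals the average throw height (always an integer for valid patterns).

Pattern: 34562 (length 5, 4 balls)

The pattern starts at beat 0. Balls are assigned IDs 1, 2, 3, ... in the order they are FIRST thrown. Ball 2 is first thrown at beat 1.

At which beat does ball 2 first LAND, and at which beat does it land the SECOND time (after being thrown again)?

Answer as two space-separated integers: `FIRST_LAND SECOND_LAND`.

Beat 0 (L): throw ball1 h=3 -> lands@3:R; in-air after throw: [b1@3:R]
Beat 1 (R): throw ball2 h=4 -> lands@5:R; in-air after throw: [b1@3:R b2@5:R]
Beat 2 (L): throw ball3 h=5 -> lands@7:R; in-air after throw: [b1@3:R b2@5:R b3@7:R]
Beat 3 (R): throw ball1 h=6 -> lands@9:R; in-air after throw: [b2@5:R b3@7:R b1@9:R]
Beat 4 (L): throw ball4 h=2 -> lands@6:L; in-air after throw: [b2@5:R b4@6:L b3@7:R b1@9:R]
Beat 5 (R): throw ball2 h=3 -> lands@8:L; in-air after throw: [b4@6:L b3@7:R b2@8:L b1@9:R]
Beat 6 (L): throw ball4 h=4 -> lands@10:L; in-air after throw: [b3@7:R b2@8:L b1@9:R b4@10:L]
Beat 7 (R): throw ball3 h=5 -> lands@12:L; in-air after throw: [b2@8:L b1@9:R b4@10:L b3@12:L]
Beat 8 (L): throw ball2 h=6 -> lands@14:L; in-air after throw: [b1@9:R b4@10:L b3@12:L b2@14:L]
Ball 2: thrown@1 h=4 -> first land @5; rethrown@5 h=3 -> second land @8

Answer: 5 8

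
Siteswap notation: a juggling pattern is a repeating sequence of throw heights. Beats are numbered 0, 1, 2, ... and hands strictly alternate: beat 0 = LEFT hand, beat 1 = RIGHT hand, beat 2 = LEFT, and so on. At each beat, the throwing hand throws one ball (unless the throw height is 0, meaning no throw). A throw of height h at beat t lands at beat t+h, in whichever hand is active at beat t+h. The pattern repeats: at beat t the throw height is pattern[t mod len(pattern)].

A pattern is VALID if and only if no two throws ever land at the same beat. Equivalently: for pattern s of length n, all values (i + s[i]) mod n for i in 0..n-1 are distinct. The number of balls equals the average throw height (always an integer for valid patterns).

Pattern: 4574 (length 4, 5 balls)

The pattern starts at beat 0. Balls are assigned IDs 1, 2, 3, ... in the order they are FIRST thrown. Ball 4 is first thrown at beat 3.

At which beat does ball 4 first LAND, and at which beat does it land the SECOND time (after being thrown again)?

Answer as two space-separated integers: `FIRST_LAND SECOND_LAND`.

Beat 0 (L): throw ball1 h=4 -> lands@4:L; in-air after throw: [b1@4:L]
Beat 1 (R): throw ball2 h=5 -> lands@6:L; in-air after throw: [b1@4:L b2@6:L]
Beat 2 (L): throw ball3 h=7 -> lands@9:R; in-air after throw: [b1@4:L b2@6:L b3@9:R]
Beat 3 (R): throw ball4 h=4 -> lands@7:R; in-air after throw: [b1@4:L b2@6:L b4@7:R b3@9:R]
Beat 4 (L): throw ball1 h=4 -> lands@8:L; in-air after throw: [b2@6:L b4@7:R b1@8:L b3@9:R]
Beat 5 (R): throw ball5 h=5 -> lands@10:L; in-air after throw: [b2@6:L b4@7:R b1@8:L b3@9:R b5@10:L]
Beat 6 (L): throw ball2 h=7 -> lands@13:R; in-air after throw: [b4@7:R b1@8:L b3@9:R b5@10:L b2@13:R]
Beat 7 (R): throw ball4 h=4 -> lands@11:R; in-air after throw: [b1@8:L b3@9:R b5@10:L b4@11:R b2@13:R]
Beat 8 (L): throw ball1 h=4 -> lands@12:L; in-air after throw: [b3@9:R b5@10:L b4@11:R b1@12:L b2@13:R]
Beat 9 (R): throw ball3 h=5 -> lands@14:L; in-air after throw: [b5@10:L b4@11:R b1@12:L b2@13:R b3@14:L]
Beat 10 (L): throw ball5 h=7 -> lands@17:R; in-air after throw: [b4@11:R b1@12:L b2@13:R b3@14:L b5@17:R]
Beat 11 (R): throw ball4 h=4 -> lands@15:R; in-air after throw: [b1@12:L b2@13:R b3@14:L b4@15:R b5@17:R]
Ball 4: thrown@3 h=4 -> first land @7; rethrown@7 h=4 -> second land @11

Answer: 7 11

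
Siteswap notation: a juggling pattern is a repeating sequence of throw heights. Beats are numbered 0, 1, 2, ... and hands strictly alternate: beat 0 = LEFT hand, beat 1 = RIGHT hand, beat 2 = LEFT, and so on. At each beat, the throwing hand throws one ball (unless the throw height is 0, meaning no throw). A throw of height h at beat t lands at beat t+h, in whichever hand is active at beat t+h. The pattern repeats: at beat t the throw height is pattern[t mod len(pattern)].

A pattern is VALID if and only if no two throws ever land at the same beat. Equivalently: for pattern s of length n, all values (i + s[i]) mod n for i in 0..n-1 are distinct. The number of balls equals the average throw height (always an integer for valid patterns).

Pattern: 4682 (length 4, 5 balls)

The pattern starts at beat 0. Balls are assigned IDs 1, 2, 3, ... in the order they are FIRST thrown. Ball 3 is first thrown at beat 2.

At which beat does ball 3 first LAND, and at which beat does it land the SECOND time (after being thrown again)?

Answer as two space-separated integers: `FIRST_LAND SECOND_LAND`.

Beat 0 (L): throw ball1 h=4 -> lands@4:L; in-air after throw: [b1@4:L]
Beat 1 (R): throw ball2 h=6 -> lands@7:R; in-air after throw: [b1@4:L b2@7:R]
Beat 2 (L): throw ball3 h=8 -> lands@10:L; in-air after throw: [b1@4:L b2@7:R b3@10:L]
Beat 3 (R): throw ball4 h=2 -> lands@5:R; in-air after throw: [b1@4:L b4@5:R b2@7:R b3@10:L]
Beat 4 (L): throw ball1 h=4 -> lands@8:L; in-air after throw: [b4@5:R b2@7:R b1@8:L b3@10:L]
Beat 5 (R): throw ball4 h=6 -> lands@11:R; in-air after throw: [b2@7:R b1@8:L b3@10:L b4@11:R]
Beat 6 (L): throw ball5 h=8 -> lands@14:L; in-air after throw: [b2@7:R b1@8:L b3@10:L b4@11:R b5@14:L]
Beat 7 (R): throw ball2 h=2 -> lands@9:R; in-air after throw: [b1@8:L b2@9:R b3@10:L b4@11:R b5@14:L]
Beat 8 (L): throw ball1 h=4 -> lands@12:L; in-air after throw: [b2@9:R b3@10:L b4@11:R b1@12:L b5@14:L]
Beat 9 (R): throw ball2 h=6 -> lands@15:R; in-air after throw: [b3@10:L b4@11:R b1@12:L b5@14:L b2@15:R]
Beat 10 (L): throw ball3 h=8 -> lands@18:L; in-air after throw: [b4@11:R b1@12:L b5@14:L b2@15:R b3@18:L]
Beat 11 (R): throw ball4 h=2 -> lands@13:R; in-air after throw: [b1@12:L b4@13:R b5@14:L b2@15:R b3@18:L]
Beat 12 (L): throw ball1 h=4 -> lands@16:L; in-air after throw: [b4@13:R b5@14:L b2@15:R b1@16:L b3@18:L]
Beat 13 (R): throw ball4 h=6 -> lands@19:R; in-air after throw: [b5@14:L b2@15:R b1@16:L b3@18:L b4@19:R]
Ball 3: thrown@2 h=8 -> first land @10; rethrown@10 h=8 -> second land @18

Answer: 10 18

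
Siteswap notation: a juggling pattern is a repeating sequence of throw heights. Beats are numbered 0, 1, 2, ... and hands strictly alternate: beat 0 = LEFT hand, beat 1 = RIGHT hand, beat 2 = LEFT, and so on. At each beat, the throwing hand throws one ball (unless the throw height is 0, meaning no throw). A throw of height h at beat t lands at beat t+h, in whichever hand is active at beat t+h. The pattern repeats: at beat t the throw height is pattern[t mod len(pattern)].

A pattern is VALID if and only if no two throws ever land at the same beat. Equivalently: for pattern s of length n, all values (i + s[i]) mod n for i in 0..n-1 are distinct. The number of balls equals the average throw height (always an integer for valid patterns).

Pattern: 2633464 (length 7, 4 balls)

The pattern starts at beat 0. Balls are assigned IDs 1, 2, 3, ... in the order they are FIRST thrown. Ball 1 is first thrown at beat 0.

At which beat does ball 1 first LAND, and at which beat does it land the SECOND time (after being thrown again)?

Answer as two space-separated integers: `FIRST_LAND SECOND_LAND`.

Beat 0 (L): throw ball1 h=2 -> lands@2:L; in-air after throw: [b1@2:L]
Beat 1 (R): throw ball2 h=6 -> lands@7:R; in-air after throw: [b1@2:L b2@7:R]
Beat 2 (L): throw ball1 h=3 -> lands@5:R; in-air after throw: [b1@5:R b2@7:R]
Beat 3 (R): throw ball3 h=3 -> lands@6:L; in-air after throw: [b1@5:R b3@6:L b2@7:R]
Beat 4 (L): throw ball4 h=4 -> lands@8:L; in-air after throw: [b1@5:R b3@6:L b2@7:R b4@8:L]
Beat 5 (R): throw ball1 h=6 -> lands@11:R; in-air after throw: [b3@6:L b2@7:R b4@8:L b1@11:R]
Ball 1: thrown@0 h=2 -> first land @2; rethrown@2 h=3 -> second land @5

Answer: 2 5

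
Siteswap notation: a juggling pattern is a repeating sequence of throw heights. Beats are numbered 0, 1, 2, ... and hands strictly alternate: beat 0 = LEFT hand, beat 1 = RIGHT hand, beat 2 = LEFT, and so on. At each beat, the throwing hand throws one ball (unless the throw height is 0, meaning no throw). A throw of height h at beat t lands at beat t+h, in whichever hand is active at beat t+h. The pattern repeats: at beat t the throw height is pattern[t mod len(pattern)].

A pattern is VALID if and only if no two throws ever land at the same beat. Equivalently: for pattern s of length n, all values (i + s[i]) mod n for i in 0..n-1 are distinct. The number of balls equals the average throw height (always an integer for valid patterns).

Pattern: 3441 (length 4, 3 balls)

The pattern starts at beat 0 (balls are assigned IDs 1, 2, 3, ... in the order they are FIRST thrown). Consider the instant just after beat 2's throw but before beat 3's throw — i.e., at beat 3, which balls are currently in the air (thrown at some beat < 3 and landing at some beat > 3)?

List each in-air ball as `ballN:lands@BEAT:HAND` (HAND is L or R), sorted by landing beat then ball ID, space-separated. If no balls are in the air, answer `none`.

Beat 0 (L): throw ball1 h=3 -> lands@3:R; in-air after throw: [b1@3:R]
Beat 1 (R): throw ball2 h=4 -> lands@5:R; in-air after throw: [b1@3:R b2@5:R]
Beat 2 (L): throw ball3 h=4 -> lands@6:L; in-air after throw: [b1@3:R b2@5:R b3@6:L]
Beat 3 (R): throw ball1 h=1 -> lands@4:L; in-air after throw: [b1@4:L b2@5:R b3@6:L]

Answer: ball2:lands@5:R ball3:lands@6:L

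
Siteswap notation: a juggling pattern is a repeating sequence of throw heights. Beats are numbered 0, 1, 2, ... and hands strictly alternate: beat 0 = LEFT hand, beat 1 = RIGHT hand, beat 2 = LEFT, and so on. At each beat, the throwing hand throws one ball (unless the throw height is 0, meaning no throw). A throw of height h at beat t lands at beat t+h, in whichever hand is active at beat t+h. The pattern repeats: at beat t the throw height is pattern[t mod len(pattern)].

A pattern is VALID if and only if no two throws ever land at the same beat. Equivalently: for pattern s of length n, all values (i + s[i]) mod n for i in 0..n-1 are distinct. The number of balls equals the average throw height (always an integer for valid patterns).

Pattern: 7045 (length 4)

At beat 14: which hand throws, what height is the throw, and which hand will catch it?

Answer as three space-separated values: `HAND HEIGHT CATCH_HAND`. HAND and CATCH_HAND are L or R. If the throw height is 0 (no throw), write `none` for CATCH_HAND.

Beat 14: 14 mod 2 = 0, so hand = L
Throw height = pattern[14 mod 4] = pattern[2] = 4
Lands at beat 14+4=18, 18 mod 2 = 0, so catch hand = L

Answer: L 4 L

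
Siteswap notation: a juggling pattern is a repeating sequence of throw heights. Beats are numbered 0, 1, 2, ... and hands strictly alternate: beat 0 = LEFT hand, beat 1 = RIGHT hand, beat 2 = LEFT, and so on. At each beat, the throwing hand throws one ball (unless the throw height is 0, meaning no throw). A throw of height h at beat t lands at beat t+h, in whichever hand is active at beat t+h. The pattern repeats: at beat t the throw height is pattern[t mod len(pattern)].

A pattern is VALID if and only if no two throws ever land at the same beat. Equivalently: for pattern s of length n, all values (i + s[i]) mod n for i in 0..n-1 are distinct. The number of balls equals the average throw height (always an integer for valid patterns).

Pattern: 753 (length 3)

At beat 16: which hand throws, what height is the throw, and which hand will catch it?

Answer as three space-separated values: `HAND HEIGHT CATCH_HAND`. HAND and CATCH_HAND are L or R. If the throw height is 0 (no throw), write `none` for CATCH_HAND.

Beat 16: 16 mod 2 = 0, so hand = L
Throw height = pattern[16 mod 3] = pattern[1] = 5
Lands at beat 16+5=21, 21 mod 2 = 1, so catch hand = R

Answer: L 5 R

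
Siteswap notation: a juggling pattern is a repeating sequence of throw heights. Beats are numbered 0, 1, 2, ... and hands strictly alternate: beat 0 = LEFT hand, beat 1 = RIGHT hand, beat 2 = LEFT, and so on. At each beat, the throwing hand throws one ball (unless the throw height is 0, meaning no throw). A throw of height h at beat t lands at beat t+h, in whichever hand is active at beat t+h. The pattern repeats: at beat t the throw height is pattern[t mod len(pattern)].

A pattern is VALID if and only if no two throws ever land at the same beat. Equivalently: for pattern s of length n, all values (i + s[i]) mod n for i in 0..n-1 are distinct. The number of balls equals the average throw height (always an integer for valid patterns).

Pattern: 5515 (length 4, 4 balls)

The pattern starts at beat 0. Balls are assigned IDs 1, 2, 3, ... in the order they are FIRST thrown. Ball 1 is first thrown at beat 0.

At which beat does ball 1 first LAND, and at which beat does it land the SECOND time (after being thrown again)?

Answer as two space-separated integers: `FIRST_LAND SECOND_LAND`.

Beat 0 (L): throw ball1 h=5 -> lands@5:R; in-air after throw: [b1@5:R]
Beat 1 (R): throw ball2 h=5 -> lands@6:L; in-air after throw: [b1@5:R b2@6:L]
Beat 2 (L): throw ball3 h=1 -> lands@3:R; in-air after throw: [b3@3:R b1@5:R b2@6:L]
Beat 3 (R): throw ball3 h=5 -> lands@8:L; in-air after throw: [b1@5:R b2@6:L b3@8:L]
Beat 4 (L): throw ball4 h=5 -> lands@9:R; in-air after throw: [b1@5:R b2@6:L b3@8:L b4@9:R]
Beat 5 (R): throw ball1 h=5 -> lands@10:L; in-air after throw: [b2@6:L b3@8:L b4@9:R b1@10:L]
Beat 6 (L): throw ball2 h=1 -> lands@7:R; in-air after throw: [b2@7:R b3@8:L b4@9:R b1@10:L]
Beat 7 (R): throw ball2 h=5 -> lands@12:L; in-air after throw: [b3@8:L b4@9:R b1@10:L b2@12:L]
Beat 8 (L): throw ball3 h=5 -> lands@13:R; in-air after throw: [b4@9:R b1@10:L b2@12:L b3@13:R]
Beat 9 (R): throw ball4 h=5 -> lands@14:L; in-air after throw: [b1@10:L b2@12:L b3@13:R b4@14:L]
Beat 10 (L): throw ball1 h=1 -> lands@11:R; in-air after throw: [b1@11:R b2@12:L b3@13:R b4@14:L]
Ball 1: thrown@0 h=5 -> first land @5; rethrown@5 h=5 -> second land @10

Answer: 5 10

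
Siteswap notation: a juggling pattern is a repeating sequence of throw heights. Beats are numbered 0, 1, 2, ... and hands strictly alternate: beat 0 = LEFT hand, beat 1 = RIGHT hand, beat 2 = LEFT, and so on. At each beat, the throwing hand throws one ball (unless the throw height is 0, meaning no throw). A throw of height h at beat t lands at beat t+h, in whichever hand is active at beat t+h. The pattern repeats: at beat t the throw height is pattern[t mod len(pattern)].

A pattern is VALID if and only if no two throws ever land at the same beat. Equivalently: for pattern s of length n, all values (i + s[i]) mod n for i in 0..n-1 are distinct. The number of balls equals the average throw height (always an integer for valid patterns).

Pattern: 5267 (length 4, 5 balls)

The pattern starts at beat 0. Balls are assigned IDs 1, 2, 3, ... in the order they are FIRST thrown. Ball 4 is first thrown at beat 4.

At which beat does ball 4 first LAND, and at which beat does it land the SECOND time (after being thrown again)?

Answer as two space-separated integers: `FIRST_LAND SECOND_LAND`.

Answer: 9 11

Derivation:
Beat 0 (L): throw ball1 h=5 -> lands@5:R; in-air after throw: [b1@5:R]
Beat 1 (R): throw ball2 h=2 -> lands@3:R; in-air after throw: [b2@3:R b1@5:R]
Beat 2 (L): throw ball3 h=6 -> lands@8:L; in-air after throw: [b2@3:R b1@5:R b3@8:L]
Beat 3 (R): throw ball2 h=7 -> lands@10:L; in-air after throw: [b1@5:R b3@8:L b2@10:L]
Beat 4 (L): throw ball4 h=5 -> lands@9:R; in-air after throw: [b1@5:R b3@8:L b4@9:R b2@10:L]
Beat 5 (R): throw ball1 h=2 -> lands@7:R; in-air after throw: [b1@7:R b3@8:L b4@9:R b2@10:L]
Beat 6 (L): throw ball5 h=6 -> lands@12:L; in-air after throw: [b1@7:R b3@8:L b4@9:R b2@10:L b5@12:L]
Beat 7 (R): throw ball1 h=7 -> lands@14:L; in-air after throw: [b3@8:L b4@9:R b2@10:L b5@12:L b1@14:L]
Beat 8 (L): throw ball3 h=5 -> lands@13:R; in-air after throw: [b4@9:R b2@10:L b5@12:L b3@13:R b1@14:L]
Beat 9 (R): throw ball4 h=2 -> lands@11:R; in-air after throw: [b2@10:L b4@11:R b5@12:L b3@13:R b1@14:L]
Beat 10 (L): throw ball2 h=6 -> lands@16:L; in-air after throw: [b4@11:R b5@12:L b3@13:R b1@14:L b2@16:L]
Beat 11 (R): throw ball4 h=7 -> lands@18:L; in-air after throw: [b5@12:L b3@13:R b1@14:L b2@16:L b4@18:L]
Ball 4: thrown@4 h=5 -> first land @9; rethrown@9 h=2 -> second land @11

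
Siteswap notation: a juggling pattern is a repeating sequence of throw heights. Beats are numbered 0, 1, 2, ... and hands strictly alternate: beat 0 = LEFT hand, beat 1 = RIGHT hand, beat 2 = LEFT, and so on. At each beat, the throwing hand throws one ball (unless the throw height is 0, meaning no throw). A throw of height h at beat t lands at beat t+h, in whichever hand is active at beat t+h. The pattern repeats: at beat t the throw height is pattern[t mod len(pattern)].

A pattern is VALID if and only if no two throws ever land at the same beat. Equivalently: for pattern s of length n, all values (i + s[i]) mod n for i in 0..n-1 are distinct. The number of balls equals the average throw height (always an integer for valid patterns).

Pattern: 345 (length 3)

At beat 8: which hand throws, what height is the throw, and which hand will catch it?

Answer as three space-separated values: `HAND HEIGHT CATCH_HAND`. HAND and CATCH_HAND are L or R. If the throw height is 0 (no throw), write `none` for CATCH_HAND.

Beat 8: 8 mod 2 = 0, so hand = L
Throw height = pattern[8 mod 3] = pattern[2] = 5
Lands at beat 8+5=13, 13 mod 2 = 1, so catch hand = R

Answer: L 5 R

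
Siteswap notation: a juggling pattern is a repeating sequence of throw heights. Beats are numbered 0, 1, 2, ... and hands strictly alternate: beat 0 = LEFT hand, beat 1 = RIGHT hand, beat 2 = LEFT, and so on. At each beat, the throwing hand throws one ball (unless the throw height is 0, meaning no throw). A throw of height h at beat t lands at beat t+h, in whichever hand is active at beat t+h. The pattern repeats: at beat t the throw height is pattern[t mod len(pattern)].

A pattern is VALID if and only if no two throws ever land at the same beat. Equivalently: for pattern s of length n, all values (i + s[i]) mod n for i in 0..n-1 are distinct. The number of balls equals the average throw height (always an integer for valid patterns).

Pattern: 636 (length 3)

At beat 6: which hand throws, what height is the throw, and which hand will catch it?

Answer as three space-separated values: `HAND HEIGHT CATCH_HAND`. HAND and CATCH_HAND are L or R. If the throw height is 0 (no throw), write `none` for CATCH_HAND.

Beat 6: 6 mod 2 = 0, so hand = L
Throw height = pattern[6 mod 3] = pattern[0] = 6
Lands at beat 6+6=12, 12 mod 2 = 0, so catch hand = L

Answer: L 6 L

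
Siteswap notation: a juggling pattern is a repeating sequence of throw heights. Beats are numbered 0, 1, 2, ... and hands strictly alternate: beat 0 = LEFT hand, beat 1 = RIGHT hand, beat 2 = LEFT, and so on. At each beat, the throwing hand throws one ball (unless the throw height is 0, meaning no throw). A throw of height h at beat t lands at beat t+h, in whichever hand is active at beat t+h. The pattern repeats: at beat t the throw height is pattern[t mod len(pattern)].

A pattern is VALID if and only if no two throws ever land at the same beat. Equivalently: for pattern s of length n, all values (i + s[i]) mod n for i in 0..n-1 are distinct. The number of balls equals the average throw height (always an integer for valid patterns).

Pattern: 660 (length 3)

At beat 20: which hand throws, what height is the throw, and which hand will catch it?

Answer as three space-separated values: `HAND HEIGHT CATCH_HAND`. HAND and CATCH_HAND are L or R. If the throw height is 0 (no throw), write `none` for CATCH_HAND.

Answer: L 0 none

Derivation:
Beat 20: 20 mod 2 = 0, so hand = L
Throw height = pattern[20 mod 3] = pattern[2] = 0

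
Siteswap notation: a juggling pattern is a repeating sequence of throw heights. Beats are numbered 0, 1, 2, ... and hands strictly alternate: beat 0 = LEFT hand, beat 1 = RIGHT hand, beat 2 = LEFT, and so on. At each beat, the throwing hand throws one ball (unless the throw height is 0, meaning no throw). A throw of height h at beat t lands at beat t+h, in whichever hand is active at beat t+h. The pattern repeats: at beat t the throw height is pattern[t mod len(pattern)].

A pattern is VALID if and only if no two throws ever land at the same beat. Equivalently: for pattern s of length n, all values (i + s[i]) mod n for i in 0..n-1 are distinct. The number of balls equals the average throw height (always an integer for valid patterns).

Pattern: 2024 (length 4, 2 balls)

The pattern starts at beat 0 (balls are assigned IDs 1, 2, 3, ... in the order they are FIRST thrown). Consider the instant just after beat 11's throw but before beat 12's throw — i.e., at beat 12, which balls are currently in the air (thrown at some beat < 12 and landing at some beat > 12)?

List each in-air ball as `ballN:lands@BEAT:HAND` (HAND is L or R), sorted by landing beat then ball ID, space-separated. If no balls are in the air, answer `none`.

Answer: ball2:lands@15:R

Derivation:
Beat 0 (L): throw ball1 h=2 -> lands@2:L; in-air after throw: [b1@2:L]
Beat 2 (L): throw ball1 h=2 -> lands@4:L; in-air after throw: [b1@4:L]
Beat 3 (R): throw ball2 h=4 -> lands@7:R; in-air after throw: [b1@4:L b2@7:R]
Beat 4 (L): throw ball1 h=2 -> lands@6:L; in-air after throw: [b1@6:L b2@7:R]
Beat 6 (L): throw ball1 h=2 -> lands@8:L; in-air after throw: [b2@7:R b1@8:L]
Beat 7 (R): throw ball2 h=4 -> lands@11:R; in-air after throw: [b1@8:L b2@11:R]
Beat 8 (L): throw ball1 h=2 -> lands@10:L; in-air after throw: [b1@10:L b2@11:R]
Beat 10 (L): throw ball1 h=2 -> lands@12:L; in-air after throw: [b2@11:R b1@12:L]
Beat 11 (R): throw ball2 h=4 -> lands@15:R; in-air after throw: [b1@12:L b2@15:R]
Beat 12 (L): throw ball1 h=2 -> lands@14:L; in-air after throw: [b1@14:L b2@15:R]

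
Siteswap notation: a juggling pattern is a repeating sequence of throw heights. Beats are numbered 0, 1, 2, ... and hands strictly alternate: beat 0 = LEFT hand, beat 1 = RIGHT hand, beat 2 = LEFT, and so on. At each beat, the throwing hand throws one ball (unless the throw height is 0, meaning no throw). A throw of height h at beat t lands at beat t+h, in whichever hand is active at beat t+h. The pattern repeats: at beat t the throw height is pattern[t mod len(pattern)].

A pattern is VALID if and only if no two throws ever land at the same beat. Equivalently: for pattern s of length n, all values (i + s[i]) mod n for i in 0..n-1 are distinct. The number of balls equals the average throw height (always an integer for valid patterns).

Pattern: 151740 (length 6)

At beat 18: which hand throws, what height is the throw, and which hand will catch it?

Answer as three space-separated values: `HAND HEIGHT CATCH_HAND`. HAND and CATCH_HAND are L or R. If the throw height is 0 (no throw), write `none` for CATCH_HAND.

Beat 18: 18 mod 2 = 0, so hand = L
Throw height = pattern[18 mod 6] = pattern[0] = 1
Lands at beat 18+1=19, 19 mod 2 = 1, so catch hand = R

Answer: L 1 R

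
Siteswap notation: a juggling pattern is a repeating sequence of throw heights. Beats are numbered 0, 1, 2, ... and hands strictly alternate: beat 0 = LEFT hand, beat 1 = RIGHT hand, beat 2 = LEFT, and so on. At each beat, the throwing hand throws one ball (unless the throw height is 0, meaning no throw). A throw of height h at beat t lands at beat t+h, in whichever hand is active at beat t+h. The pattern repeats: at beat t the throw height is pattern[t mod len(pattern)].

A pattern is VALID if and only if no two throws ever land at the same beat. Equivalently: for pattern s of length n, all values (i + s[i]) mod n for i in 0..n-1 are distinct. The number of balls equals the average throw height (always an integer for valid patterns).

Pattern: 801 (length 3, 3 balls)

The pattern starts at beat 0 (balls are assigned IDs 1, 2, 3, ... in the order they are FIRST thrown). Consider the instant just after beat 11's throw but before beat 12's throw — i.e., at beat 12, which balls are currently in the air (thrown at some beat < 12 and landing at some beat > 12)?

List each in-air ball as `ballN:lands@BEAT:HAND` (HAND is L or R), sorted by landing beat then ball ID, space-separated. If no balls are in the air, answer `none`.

Answer: ball3:lands@14:L ball1:lands@17:R

Derivation:
Beat 0 (L): throw ball1 h=8 -> lands@8:L; in-air after throw: [b1@8:L]
Beat 2 (L): throw ball2 h=1 -> lands@3:R; in-air after throw: [b2@3:R b1@8:L]
Beat 3 (R): throw ball2 h=8 -> lands@11:R; in-air after throw: [b1@8:L b2@11:R]
Beat 5 (R): throw ball3 h=1 -> lands@6:L; in-air after throw: [b3@6:L b1@8:L b2@11:R]
Beat 6 (L): throw ball3 h=8 -> lands@14:L; in-air after throw: [b1@8:L b2@11:R b3@14:L]
Beat 8 (L): throw ball1 h=1 -> lands@9:R; in-air after throw: [b1@9:R b2@11:R b3@14:L]
Beat 9 (R): throw ball1 h=8 -> lands@17:R; in-air after throw: [b2@11:R b3@14:L b1@17:R]
Beat 11 (R): throw ball2 h=1 -> lands@12:L; in-air after throw: [b2@12:L b3@14:L b1@17:R]
Beat 12 (L): throw ball2 h=8 -> lands@20:L; in-air after throw: [b3@14:L b1@17:R b2@20:L]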